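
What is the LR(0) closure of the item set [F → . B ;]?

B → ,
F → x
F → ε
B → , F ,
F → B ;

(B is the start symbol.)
Start with: [F → . B ;]
  [F → . B ;] has the dot before B: add [B → . ,], [B → . , F ,]
No further items can be added.

CLOSURE = { [B → . , F ,], [B → . ,], [F → . B ;] }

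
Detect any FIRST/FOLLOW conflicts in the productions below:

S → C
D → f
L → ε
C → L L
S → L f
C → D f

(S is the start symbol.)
A FIRST/FOLLOW conflict occurs when a non-terminal N has a nullable alternative N → β (β ⇒* ε) and another alternative N → α with FIRST(α) ∩ FOLLOW(N) ≠ ∅: on such a lookahead the parser cannot decide between expanding α and letting N vanish via β.

Nullable non-terminals: C, L, S.
FIRST sets used below: FIRST(L) = { ε }, FIRST(D) = { 'f' }, FIRST(C) = { 'f', ε }

C: nullable alternative(s) C → L L; FOLLOW(C) = { $ }
  C → L L: FIRST \ {ε} = { } — this is the only nullable alternative, skip
  C → D f: FIRST \ {ε} = { 'f' } — disjoint from FOLLOW(C)
L has a nullable alternative but only one production, so nothing to check.

S: nullable alternative(s) S → C; FOLLOW(S) = { $ }
  S → C: FIRST \ {ε} = { 'f' } — this is the only nullable alternative, skip
  S → L f: FIRST \ {ε} = { 'f' } — disjoint from FOLLOW(S)

D has no nullable alternative, so no FIRST/FOLLOW check is needed there.

No FIRST/FOLLOW conflicts found.

Answer: No FIRST/FOLLOW conflicts.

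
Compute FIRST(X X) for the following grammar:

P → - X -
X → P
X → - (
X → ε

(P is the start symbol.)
FIRST sets of the non-terminals involved (from the grammar, by fixed-point iteration):
  FIRST(X) = { '-', ε }

To compute FIRST(X X), process the symbols left to right:
Symbol X is a non-terminal. Add FIRST(X) \ {ε} = { '-' }
X is nullable (ε ∈ FIRST(X)), continue to the next symbol.
Symbol X is a non-terminal. Add FIRST(X) \ {ε} = { '-' }
X is nullable (ε ∈ FIRST(X)), continue to the next symbol.
All symbols are nullable, so ε is in the result.
FIRST(X X) = { '-', ε }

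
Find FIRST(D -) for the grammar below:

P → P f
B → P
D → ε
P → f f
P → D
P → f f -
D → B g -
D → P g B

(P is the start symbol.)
{ '-', 'f', 'g' }

FIRST sets of the non-terminals involved (from the grammar, by fixed-point iteration):
  FIRST(D) = { 'f', 'g', ε }

To compute FIRST(D -), process the symbols left to right:
Symbol D is a non-terminal. Add FIRST(D) \ {ε} = { 'f', 'g' }
D is nullable (ε ∈ FIRST(D)), continue to the next symbol.
Symbol - is a terminal. Add '-' and stop.
FIRST(D -) = { '-', 'f', 'g' }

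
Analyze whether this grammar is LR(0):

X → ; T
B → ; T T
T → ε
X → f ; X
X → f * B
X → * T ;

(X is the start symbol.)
Yes, the grammar is LR(0)

Augment with X' → X and build the canonical LR(0) collection (I0 = CLOSURE({[X' → . X]}), then GOTO on every symbol after a dot until no new states appear). It has 15 states:
  I0: { [X → . * T ;], [X → . ; T], [X → . f * B], [X → . f ; X], [X' → . X] }  — shift
  I1: { [T → .], [X → * . T ;] }  — reduce
  I2: { [T → .], [X → ; . T] }  — reduce
  I3: { [X' → X .] }  — accept
  I4: { [X → f . * B], [X → f . ; X] }  — shift
  I5: { [B → . ; T T], [X → f * . B] }  — shift
  I6: { [X → . * T ;], [X → . ; T], [X → . f * B], [X → . f ; X], [X → f ; . X] }  — shift
  I7: { [X → f ; X .] }  — reduce
  I8: { [B → ; . T T], [T → .] }  — reduce
  I9: { [X → f * B .] }  — reduce
  I10: { [B → ; T . T], [T → .] }  — reduce
  I11: { [B → ; T T .] }  — reduce
  I12: { [X → ; T .] }  — reduce
  I13: { [X → * T . ;] }  — shift
  I14: { [X → * T ; .] }  — reduce

Every state is either a pure shift/goto state or contains exactly one complete item and nothing to shift — no conflicts. The grammar is LR(0).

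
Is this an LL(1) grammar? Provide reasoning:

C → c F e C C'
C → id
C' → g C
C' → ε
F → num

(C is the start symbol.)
No. Predict set conflict for C': { 'g' }

A grammar is LL(1) if for each non-terminal N with multiple productions, the predict sets of those productions are pairwise disjoint, where PREDICT(N → α) = (FIRST(α) \ {ε}) ∪ (FOLLOW(N) if α ⇒* ε).

Relevant sets:
  FOLLOW(C') = { $, 'g' }

For C:
  PREDICT(C → c F e C C') = { 'c' }
  PREDICT(C → id) = { 'id' }
For C':
  PREDICT(C' → g C) = { 'g' }
  PREDICT(C' → ε) = { $, 'g' }
F has a single production, so nothing to check there.

Conflict found: Predict set conflict for C': { 'g' }
The grammar is NOT LL(1).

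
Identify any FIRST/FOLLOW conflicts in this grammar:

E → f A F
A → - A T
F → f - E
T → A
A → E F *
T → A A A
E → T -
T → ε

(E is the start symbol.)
A FIRST/FOLLOW conflict occurs when a non-terminal N has a nullable alternative N → β (β ⇒* ε) and another alternative N → α with FIRST(α) ∩ FOLLOW(N) ≠ ∅: on such a lookahead the parser cannot decide between expanding α and letting N vanish via β.

Nullable non-terminals: T.
FIRST sets used below: FIRST(A) = { '-', 'f' }

T: nullable alternative(s) T → ε; FOLLOW(T) = { '-', 'f' }
  T → A: FIRST \ {ε} = { '-', 'f' } — overlaps FOLLOW(T) on { '-', 'f' }: CONFLICT
  T → A A A: FIRST \ {ε} = { '-', 'f' } — overlaps FOLLOW(T) on { '-', 'f' }: CONFLICT
  T → ε: FIRST \ {ε} = { } — this is the only nullable alternative, skip

A, E, F have no nullable alternative, so no FIRST/FOLLOW check is needed there.

So the grammar has 2 FIRST/FOLLOW conflicts (marked CONFLICT above).

Answer: Yes. T → A with FOLLOW(T) on { '-', 'f' }; T → A A A with FOLLOW(T) on { '-', 'f' }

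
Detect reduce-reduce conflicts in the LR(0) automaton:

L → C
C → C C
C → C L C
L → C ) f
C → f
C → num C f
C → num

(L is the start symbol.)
Augment with L' → L and build the canonical LR(0) collection (I0 = CLOSURE({[L' → . L]}), then GOTO on every symbol after a dot until no new states appear). It has 12 states:
  I0: { [C → . C C], [C → . C L C], [C → . f], [C → . num C f], [C → . num], [L → . C ) f], [L → . C], [L' → . L] }  — shift
  I1: { [C → . C C], [C → . C L C], [C → . f], [C → . num C f], [C → . num], [C → C . C], [C → C . L C], [L → . C ) f], [L → . C], [L → C . ) f], [L → C .] }  — shift, reduce
  I2: { [L' → L .] }  — accept
  I3: { [C → f .] }  — reduce
  I4: { [C → . C C], [C → . C L C], [C → . f], [C → . num C f], [C → . num], [C → num . C f], [C → num .] }  — shift, reduce
  I5: { [C → . C C], [C → . C L C], [C → . f], [C → . num C f], [C → . num], [C → C . C], [C → C . L C], [C → num C . f], [L → . C ) f], [L → . C] }  — shift
  I6: { [C → . C C], [C → . C L C], [C → . f], [C → . num C f], [C → . num], [C → C . C], [C → C . L C], [C → C C .], [L → . C ) f], [L → . C], [L → C . ) f], [L → C .] }  — shift, 2 reduces
  I7: { [C → . C C], [C → . C L C], [C → . f], [C → . num C f], [C → . num], [C → C L . C] }  — shift
  I8: { [C → f .], [C → num C f .] }  — 2 reduces
  I9: { [C → . C C], [C → . C L C], [C → . f], [C → . num C f], [C → . num], [C → C . C], [C → C . L C], [C → C L C .], [L → . C ) f], [L → . C] }  — shift, reduce
  I10: { [L → C ) . f] }  — shift
  I11: { [L → C ) f .] }  — reduce

I6 contains complete items [C → C C .], [L → C .] — reduce-reduce conflict.
I8 contains complete items [C → f .], [C → num C f .] — reduce-reduce conflict.

Answer: Yes — I6: [C → C C .] vs [L → C .]; I8: [C → f .] vs [C → num C f .]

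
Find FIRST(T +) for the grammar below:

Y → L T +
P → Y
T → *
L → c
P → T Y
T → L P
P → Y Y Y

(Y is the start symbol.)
{ '*', 'c' }

FIRST sets of the non-terminals involved (from the grammar, by fixed-point iteration):
  FIRST(T) = { '*', 'c' }

To compute FIRST(T +), process the symbols left to right:
Symbol T is a non-terminal. Add FIRST(T) \ {ε} = { '*', 'c' }
T is not nullable (ε ∉ FIRST(T)), so stop here.
FIRST(T +) = { '*', 'c' }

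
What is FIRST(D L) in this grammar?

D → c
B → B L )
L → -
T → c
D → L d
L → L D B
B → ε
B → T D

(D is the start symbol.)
{ '-', 'c' }

FIRST sets of the non-terminals involved (from the grammar, by fixed-point iteration):
  FIRST(D) = { '-', 'c' }

To compute FIRST(D L), process the symbols left to right:
Symbol D is a non-terminal. Add FIRST(D) \ {ε} = { '-', 'c' }
D is not nullable (ε ∉ FIRST(D)), so stop here.
FIRST(D L) = { '-', 'c' }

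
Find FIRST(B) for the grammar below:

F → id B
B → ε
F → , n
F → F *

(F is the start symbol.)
From B → ε:
  - ε-production, so ε ∈ FIRST(B)

Collecting: FIRST(B) = { ε }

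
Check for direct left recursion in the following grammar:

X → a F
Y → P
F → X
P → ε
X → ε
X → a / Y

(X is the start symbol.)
Direct left recursion occurs when N → N α for some non-terminal N (the right-hand side begins with the left-hand side itself).

X → a F: starts with a
Y → P: starts with P
F → X: starts with X
P → ε: starts with ε
X → ε: starts with ε
X → a / Y: starts with a

No direct left recursion found.

Answer: No direct left recursion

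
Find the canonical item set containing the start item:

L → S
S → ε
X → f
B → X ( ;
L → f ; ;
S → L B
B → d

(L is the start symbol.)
First, augment the grammar with L' → L
I₀ = CLOSURE({ [L' → . L] }):
  [L' → . L] has the dot before L: add [L → . S], [L → . f ; ;]
  [L → . S] has the dot before S: add [S → .], [S → . L B]
No further items can be added.

I₀ = { [L → . S], [L → . f ; ;], [L' → . L], [S → . L B], [S → .] }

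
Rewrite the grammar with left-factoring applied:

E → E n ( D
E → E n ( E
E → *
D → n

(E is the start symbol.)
E → E n ( E'
E' → D
E' → E
E → *
D → n

Left-factoring transforms A → αβ₁ | αβ₂ into A → αA' and A' → β₁ | β₂
(α is the longest common prefix among the alternatives). Repeat until
no nonterminal has two alternatives with a common prefix.

Round 1: E has alternatives sharing prefix 'E n ('. Introduce E': E → E n ( E'
  Add: E' → D
  Add: E' → E

No remaining common prefixes — done.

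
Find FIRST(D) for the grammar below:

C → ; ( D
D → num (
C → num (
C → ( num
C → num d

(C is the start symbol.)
{ 'num' }

From D → num (:
  - num is a terminal: add 'num' and stop

Collecting: FIRST(D) = { 'num' }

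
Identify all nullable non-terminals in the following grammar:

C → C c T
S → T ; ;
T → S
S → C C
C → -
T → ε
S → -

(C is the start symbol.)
{ 'T' }

ε-productions: T → ε
So T is immediately nullable.
No further non-terminal can be added: every production for the remaining non-terminals contains a terminal or a non-nullable non-terminal.
Nullable = { 'T' }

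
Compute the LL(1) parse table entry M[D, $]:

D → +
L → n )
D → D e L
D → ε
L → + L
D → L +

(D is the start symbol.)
D → ε

To find M[D, $], we find productions for D where $ is in the predict set (PREDICT(N → α) = (FIRST(α) \ {ε}) ∪ (FOLLOW(N) if α ⇒* ε)).

Relevant sets:
  FIRST(D) = { '+', 'e', 'n', ε }
  FIRST(L) = { '+', 'n' }
  FOLLOW(D) = { $, 'e' }

D → +: PREDICT = { '+' }
D → D e L: PREDICT = { '+', 'e', 'n' }
D → ε: PREDICT = { $, 'e' }
  $ is in predict set, so this production goes in M[D, $]
D → L +: PREDICT = { '+', 'n' }

M[D, $] = D → ε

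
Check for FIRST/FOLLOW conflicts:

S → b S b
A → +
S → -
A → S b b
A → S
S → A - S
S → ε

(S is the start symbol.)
Yes. S → b S b with FOLLOW(S) on { 'b' }; S → '-' with FOLLOW(S) on { '-' }; S → A '-' S with FOLLOW(S) on { '-', 'b' }; A → S b b with FOLLOW(A) on { '-' }

Nullable non-terminals: A, S.
FIRST sets used below: FIRST(S) = { '+', '-', 'b', ε }, FIRST(A) = { '+', '-', 'b', ε }

A: nullable alternative(s) A → S; FOLLOW(A) = { '-' }
  A → +: FIRST \ {ε} = { '+' } — disjoint from FOLLOW(A)
  A → S b b: FIRST \ {ε} = { '+', '-', 'b' } — overlaps FOLLOW(A) on { '-' }: CONFLICT
  A → S: FIRST \ {ε} = { '+', '-', 'b' } — this is the only nullable alternative, skip

S: nullable alternative(s) S → ε; FOLLOW(S) = { $, '-', 'b' }
  S → b S b: FIRST \ {ε} = { 'b' } — overlaps FOLLOW(S) on { 'b' }: CONFLICT
  S → -: FIRST \ {ε} = { '-' } — overlaps FOLLOW(S) on { '-' }: CONFLICT
  S → A - S: FIRST \ {ε} = { '+', '-', 'b' } — overlaps FOLLOW(S) on { '-', 'b' }: CONFLICT
  S → ε: FIRST \ {ε} = { } — this is the only nullable alternative, skip

So the grammar has 4 FIRST/FOLLOW conflicts (marked CONFLICT above).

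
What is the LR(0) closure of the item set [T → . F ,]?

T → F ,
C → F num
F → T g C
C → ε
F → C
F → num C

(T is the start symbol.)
Start with: [T → . F ,]
  [T → . F ,] has the dot before F: add [F → . T g C], [F → . C], [F → . num C]
  [F → . T g C] has the dot before T: all T-items already present
  [F → . C] has the dot before C: add [C → . F num], [C → .]
No further items can be added.

CLOSURE = { [C → . F num], [C → .], [F → . C], [F → . T g C], [F → . num C], [T → . F ,] }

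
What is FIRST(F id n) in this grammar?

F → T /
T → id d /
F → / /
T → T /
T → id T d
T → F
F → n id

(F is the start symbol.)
FIRST sets of the non-terminals involved (from the grammar, by fixed-point iteration):
  FIRST(F) = { '/', 'id', 'n' }

To compute FIRST(F id n), process the symbols left to right:
Symbol F is a non-terminal. Add FIRST(F) \ {ε} = { '/', 'id', 'n' }
F is not nullable (ε ∉ FIRST(F)), so stop here.
FIRST(F id n) = { '/', 'id', 'n' }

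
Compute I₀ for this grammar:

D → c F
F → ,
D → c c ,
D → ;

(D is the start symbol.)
First, augment the grammar with D' → D
I₀ = CLOSURE({ [D' → . D] }):
  [D' → . D] has the dot before D: add [D → . c F], [D → . c c ,], [D → . ;]
No further items can be added.

I₀ = { [D → . ;], [D → . c F], [D → . c c ,], [D' → . D] }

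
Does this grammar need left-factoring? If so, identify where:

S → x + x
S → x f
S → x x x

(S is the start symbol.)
Yes, S has productions with common prefix 'x'

Left-factoring is needed when two productions for the same non-terminal
share a common prefix on the right-hand side.

Productions for S:
  S → x + x
  S → x f
  S → x x x

Found common prefix 'x' in productions for S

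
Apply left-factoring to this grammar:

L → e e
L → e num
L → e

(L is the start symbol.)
L → e L'
L' → e
L' → num
L' → ε

Left-factoring transforms A → αβ₁ | αβ₂ into A → αA' and A' → β₁ | β₂
(α is the longest common prefix among the alternatives). Repeat until
no nonterminal has two alternatives with a common prefix.

Round 1: L has alternatives sharing prefix 'e'. Introduce L': L → e L'
  Add: L' → e
  Add: L' → num
  Add: L' → ε

No remaining common prefixes — done.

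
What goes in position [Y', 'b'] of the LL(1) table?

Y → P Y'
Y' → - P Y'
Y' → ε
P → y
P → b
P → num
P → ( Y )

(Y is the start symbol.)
To find M[Y', 'b'], we find productions for Y' where 'b' is in the predict set (PREDICT(N → α) = (FIRST(α) \ {ε}) ∪ (FOLLOW(N) if α ⇒* ε)).

Relevant sets:
  FOLLOW(Y') = { $, ')' }

Y' → - P Y': PREDICT = { '-' }
Y' → ε: PREDICT = { $, ')' }

M[Y', 'b'] is empty (no production applies)

Answer: Empty (error entry)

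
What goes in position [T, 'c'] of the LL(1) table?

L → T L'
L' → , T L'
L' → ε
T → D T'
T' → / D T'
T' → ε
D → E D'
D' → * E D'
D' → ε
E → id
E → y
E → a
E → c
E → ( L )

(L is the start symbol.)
T → D T'

To find M[T, 'c'], we find productions for T where 'c' is in the predict set (PREDICT(N → α) = (FIRST(α) \ {ε}) ∪ (FOLLOW(N) if α ⇒* ε)).

Relevant sets:
  FIRST(D) = { '(', 'a', 'c', 'id', 'y' }

T → D T': PREDICT = { '(', 'a', 'c', 'id', 'y' }
  'c' is in predict set, so this production goes in M[T, 'c']

M[T, 'c'] = T → D T'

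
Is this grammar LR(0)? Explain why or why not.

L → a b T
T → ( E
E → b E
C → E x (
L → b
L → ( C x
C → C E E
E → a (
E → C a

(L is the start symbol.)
A grammar is LR(0) if no state in the canonical LR(0) collection has:
  - both a shift item (dot before a terminal) and a complete item (shift-reduce conflict), or
  - two or more complete items (reduce-reduce conflict; the accept item [L' → L .] counts as a complete item here).

Augment with L' → L and build the canonical LR(0) collection (I0 = CLOSURE({[L' → . L]}), then GOTO on every symbol after a dot until no new states appear). It has 22 states:
  I0: { [L → . ( C x], [L → . a b T], [L → . b], [L' → . L] }  — shift
  I1: { [C → . C E E], [C → . E x (], [E → . C a], [E → . a (], [E → . b E], [L → ( . C x] }  — shift
  I2: { [L' → L .] }  — accept
  I3: { [L → a . b T] }  — shift
  I4: { [L → b .] }  — reduce
  I5: { [L → a b . T], [T → . ( E] }  — shift
  I6: { [C → . C E E], [C → . E x (], [E → . C a], [E → . a (], [E → . b E], [T → ( . E] }  — shift
  I7: { [L → a b T .] }  — reduce
  I8: { [C → . C E E], [C → . E x (], [C → C . E E], [E → . C a], [E → . a (], [E → . b E], [E → C . a] }  — shift
  I9: { [C → E . x (], [T → ( E .] }  — shift, reduce
  I10: { [E → a . (] }  — shift
  I11: { [C → . C E E], [C → . E x (], [E → . C a], [E → . a (], [E → . b E], [E → b . E] }  — shift
  I12: { [C → E . x (], [E → b E .] }  — shift, reduce
  I13: { [C → E x . (] }  — shift
  I14: { [C → E x ( .] }  — reduce
  I15: { [E → a ( .] }  — reduce
  I16: { [C → . C E E], [C → . E x (], [C → C E . E], [C → E . x (], [E → . C a], [E → . a (], [E → . b E] }  — shift
  I17: { [E → C a .], [E → a . (] }  — shift, reduce
  I18: { [C → C E E .], [C → E . x (] }  — shift, reduce
  I19: { [C → . C E E], [C → . E x (], [C → C . E E], [E → . C a], [E → . a (], [E → . b E], [E → C . a], [L → ( C . x] }  — shift
  I20: { [C → E . x (] }  — shift
  I21: { [L → ( C x .] }  — reduce

Conflict in state I9:
  Shift-reduce conflict between [T → ( E .] and [C → E . x (]
So the grammar is NOT LR(0).

Answer: No. Shift-reduce conflict between [T → ( E .] and [C → E . x (]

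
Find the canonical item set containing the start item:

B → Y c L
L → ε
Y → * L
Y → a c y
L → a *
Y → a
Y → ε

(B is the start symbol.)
First, augment the grammar with B' → B
I₀ = CLOSURE({ [B' → . B] }):
  [B' → . B] has the dot before B: add [B → . Y c L]
  [B → . Y c L] has the dot before Y: add [Y → . * L], [Y → . a c y], [Y → . a], [Y → .]
No further items can be added.

I₀ = { [B → . Y c L], [B' → . B], [Y → . * L], [Y → . a c y], [Y → . a], [Y → .] }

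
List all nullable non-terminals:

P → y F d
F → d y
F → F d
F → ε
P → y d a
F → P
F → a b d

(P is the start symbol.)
{ 'F' }

ε-productions: F → ε
So F is immediately nullable.
No further non-terminal can be added: every production for the remaining non-terminals contains a terminal or a non-nullable non-terminal.
Nullable = { 'F' }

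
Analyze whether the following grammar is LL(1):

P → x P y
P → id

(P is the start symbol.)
Yes, the grammar is LL(1).

A grammar is LL(1) if for each non-terminal N with multiple productions, the predict sets of those productions are pairwise disjoint, where PREDICT(N → α) = (FIRST(α) \ {ε}) ∪ (FOLLOW(N) if α ⇒* ε).

For P:
  PREDICT(P → x P y) = { 'x' }
  PREDICT(P → id) = { 'id' }

All predict sets are disjoint. The grammar IS LL(1).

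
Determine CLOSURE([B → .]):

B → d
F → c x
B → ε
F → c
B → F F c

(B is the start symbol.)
To compute CLOSURE, for each item [A → α.Bβ] where B is a non-terminal, add [B → .γ] for all productions B → γ; repeat for the newly added items until nothing changes.

Start with: [B → .]
The dot is at the end, so nothing is added.

CLOSURE = { [B → .] }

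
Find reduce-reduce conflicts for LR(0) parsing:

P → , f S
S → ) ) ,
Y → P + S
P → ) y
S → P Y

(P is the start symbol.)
No reduce-reduce conflicts

Augment with P' → P and build the canonical LR(0) collection (I0 = CLOSURE({[P' → . P]}), then GOTO on every symbol after a dot until no new states appear). It has 15 states:
  I0: { [P → . ) y], [P → . , f S], [P' → . P] }  — shift
  I1: { [P → ) . y] }  — shift
  I2: { [P → , . f S] }  — shift
  I3: { [P' → P .] }  — accept
  I4: { [P → , f . S], [P → . ) y], [P → . , f S], [S → . ) ) ,], [S → . P Y] }  — shift
  I5: { [P → ) . y], [S → ) . ) ,] }  — shift
  I6: { [P → . ) y], [P → . , f S], [S → P . Y], [Y → . P + S] }  — shift
  I7: { [P → , f S .] }  — reduce
  I8: { [Y → P . + S] }  — shift
  I9: { [S → P Y .] }  — reduce
  I10: { [P → . ) y], [P → . , f S], [S → . ) ) ,], [S → . P Y], [Y → P + . S] }  — shift
  I11: { [Y → P + S .] }  — reduce
  I12: { [S → ) ) . ,] }  — shift
  I13: { [P → ) y .] }  — reduce
  I14: { [S → ) ) , .] }  — reduce

No state contains more than one complete item.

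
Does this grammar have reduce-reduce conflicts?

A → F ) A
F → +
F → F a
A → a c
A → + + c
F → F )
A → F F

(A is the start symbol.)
No reduce-reduce conflicts

A reduce-reduce conflict occurs when an LR(0) state has two complete items [A → α .] and [B → β .] — both call for a reduction, and with no lookahead the parser cannot choose between them.

Augment with A' → A and build the canonical LR(0) collection (I0 = CLOSURE({[A' → . A]}), then GOTO on every symbol after a dot until no new states appear). It has 14 states:
  I0: { [A → . + + c], [A → . F ) A], [A → . F F], [A → . a c], [A' → . A], [F → . +], [F → . F )], [F → . F a] }  — shift
  I1: { [A → + . + c], [F → + .] }  — shift, reduce
  I2: { [A' → A .] }  — accept
  I3: { [A → F . ) A], [A → F . F], [F → . +], [F → . F )], [F → . F a], [F → F . )], [F → F . a] }  — shift
  I4: { [A → a . c] }  — shift
  I5: { [A → a c .] }  — reduce
  I6: { [A → . + + c], [A → . F ) A], [A → . F F], [A → . a c], [A → F ) . A], [F → . +], [F → . F )], [F → . F a], [F → F ) .] }  — shift, reduce
  I7: { [F → + .] }  — reduce
  I8: { [A → F F .], [F → F . )], [F → F . a] }  — shift, reduce
  I9: { [F → F a .] }  — reduce
  I10: { [F → F ) .] }  — reduce
  I11: { [A → F ) A .] }  — reduce
  I12: { [A → + + . c] }  — shift
  I13: { [A → + + c .] }  — reduce

No state contains more than one complete item.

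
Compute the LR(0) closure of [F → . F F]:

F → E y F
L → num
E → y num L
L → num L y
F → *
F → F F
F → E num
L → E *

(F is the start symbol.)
To compute CLOSURE, for each item [A → α.Bβ] where B is a non-terminal, add [B → .γ] for all productions B → γ; repeat for the newly added items until nothing changes.

Start with: [F → . F F]
  [F → . F F] has the dot before F: add [F → . E y F], [F → . *], [F → . E num]
  [F → . E y F] has the dot before E: add [E → . y num L]
No further items can be added.

CLOSURE = { [E → . y num L], [F → . *], [F → . E num], [F → . E y F], [F → . F F] }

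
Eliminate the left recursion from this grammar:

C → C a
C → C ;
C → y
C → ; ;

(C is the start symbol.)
C is directly left-recursive. The standard transformation for
  A → A α₁ | ... | A α_m | β₁ | ... | β_n
is
  A  → β₁ A' | ... | β_n A'
  A' → α₁ A' | ... | α_m A' | ε

C → y becomes C → y C'
C → ; ; becomes C → ; ; C'
C → C a becomes C' → a C'
C → C ; becomes C' → ; C'
Add C' → ε

Resulting grammar:
C → y C'
C → ; ; C'
C' → a C'
C' → ; C'
C' → ε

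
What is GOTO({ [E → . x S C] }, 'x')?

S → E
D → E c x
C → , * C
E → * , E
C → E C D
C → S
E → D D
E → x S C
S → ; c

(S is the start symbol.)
{ [D → . E c x], [E → . * , E], [E → . D D], [E → . x S C], [E → x . S C], [S → . ; c], [S → . E] }

GOTO(I, 'x') = CLOSURE({ [A → αX.β] : [A → α.Xβ] ∈ I, X = 'x' })

Items with dot before 'x', with the dot advanced:
  [E → . x S C] → [E → x . S C]
Closure of the advanced items:
  [E → x . S C] has the dot before S: add [S → . E], [S → . ; c]
  [S → . E] has the dot before E: add [E → . * , E], [E → . D D], [E → . x S C]
  [E → . D D] has the dot before D: add [D → . E c x]

GOTO = { [D → . E c x], [E → . * , E], [E → . D D], [E → . x S C], [E → x . S C], [S → . ; c], [S → . E] }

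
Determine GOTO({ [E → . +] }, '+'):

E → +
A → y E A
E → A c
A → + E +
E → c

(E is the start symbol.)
{ [E → + .] }

GOTO(I, '+') = CLOSURE({ [A → αX.β] : [A → α.Xβ] ∈ I, X = '+' })

Items with dot before '+', with the dot advanced:
  [E → . +] → [E → + .]
Closure adds nothing (no advanced item has the dot before a non-terminal).

GOTO = { [E → + .] }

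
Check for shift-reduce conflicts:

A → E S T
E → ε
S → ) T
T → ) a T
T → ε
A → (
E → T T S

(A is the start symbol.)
Augment with A' → A and build the canonical LR(0) collection (I0 = CLOSURE({[A' → . A]}), then GOTO on every symbol after a dot until no new states appear). It has 14 states:
  I0: { [A → . (], [A → . E S T], [A' → . A], [E → . T T S], [E → .], [T → . ) a T], [T → .] }  — shift, 2 reduces
  I1: { [A → ( .] }  — reduce
  I2: { [T → ) . a T] }  — shift
  I3: { [A' → A .] }  — accept
  I4: { [A → E . S T], [S → . ) T] }  — shift
  I5: { [E → T . T S], [T → . ) a T], [T → .] }  — shift, reduce
  I6: { [E → T T . S], [S → . ) T] }  — shift
  I7: { [S → ) . T], [T → . ) a T], [T → .] }  — shift, reduce
  I8: { [E → T T S .] }  — reduce
  I9: { [S → ) T .] }  — reduce
  I10: { [A → E S . T], [T → . ) a T], [T → .] }  — shift, reduce
  I11: { [A → E S T .] }  — reduce
  I12: { [T → ) a . T], [T → . ) a T], [T → .] }  — shift, reduce
  I13: { [T → ) a T .] }  — reduce

I0 contains reduce items [E → .], [T → .] and shift items [A → . (], [T → . ) a T] — shift-reduce conflict.
I5 contains reduce item [T → .] and shift item [T → . ) a T] — shift-reduce conflict.
I7 contains reduce item [T → .] and shift item [T → . ) a T] — shift-reduce conflict.
I10 contains reduce item [T → .] and shift item [T → . ) a T] — shift-reduce conflict.
I12 contains reduce item [T → .] and shift item [T → . ) a T] — shift-reduce conflict.

Answer: Yes — I0: [E → .] vs [A → . (]; I5: [T → .] vs [T → . ) a T]; I7: [T → .] vs [T → . ) a T]; I10: [T → .] vs [T → . ) a T]; I12: [T → .] vs [T → . ) a T]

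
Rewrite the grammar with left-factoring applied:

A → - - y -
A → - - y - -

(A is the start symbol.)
Left-factoring transforms A → αβ₁ | αβ₂ into A → αA' and A' → β₁ | β₂
(α is the longest common prefix among the alternatives). Repeat until
no nonterminal has two alternatives with a common prefix.

Round 1: A has alternatives sharing prefix '- - y -'. Introduce A': A → - - y - A'
  Add: A' → ε
  Add: A' → -

No remaining common prefixes — done.

Resulting grammar:
A → - - y - A'
A' → ε
A' → -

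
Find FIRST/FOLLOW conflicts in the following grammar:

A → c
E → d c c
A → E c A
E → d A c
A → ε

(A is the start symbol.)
Yes. A → c with FOLLOW(A) on { 'c' }

A FIRST/FOLLOW conflict occurs when a non-terminal N has a nullable alternative N → β (β ⇒* ε) and another alternative N → α with FIRST(α) ∩ FOLLOW(N) ≠ ∅: on such a lookahead the parser cannot decide between expanding α and letting N vanish via β.

Nullable non-terminals: A.
FIRST sets used below: FIRST(E) = { 'd' }

A: nullable alternative(s) A → ε; FOLLOW(A) = { $, 'c' }
  A → c: FIRST \ {ε} = { 'c' } — overlaps FOLLOW(A) on { 'c' }: CONFLICT
  A → E c A: FIRST \ {ε} = { 'd' } — disjoint from FOLLOW(A)
  A → ε: FIRST \ {ε} = { } — this is the only nullable alternative, skip

E has no nullable alternative, so no FIRST/FOLLOW check is needed there.

So the grammar has 1 FIRST/FOLLOW conflict (marked CONFLICT above).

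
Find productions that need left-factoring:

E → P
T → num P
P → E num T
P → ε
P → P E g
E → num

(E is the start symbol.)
No, left-factoring is not needed

Left-factoring is needed when two productions for the same non-terminal
share a common prefix on the right-hand side.

Productions for E:
  E → P
  E → num
Productions for P:
  P → E num T
  P → ε
  P → P E g

No common prefixes found.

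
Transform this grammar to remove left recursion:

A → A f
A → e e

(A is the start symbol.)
A is directly left-recursive. The standard transformation for
  A → A α₁ | ... | A α_m | β₁ | ... | β_n
is
  A  → β₁ A' | ... | β_n A'
  A' → α₁ A' | ... | α_m A' | ε

A → e e becomes A → e e A'
A → A f becomes A' → f A'
Add A' → ε

Resulting grammar:
A → e e A'
A' → f A'
A' → ε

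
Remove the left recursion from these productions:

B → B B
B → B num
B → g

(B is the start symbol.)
B → g B'
B' → B B'
B' → num B'
B' → ε

B is directly left-recursive. The standard transformation for
  A → A α₁ | ... | A α_m | β₁ | ... | β_n
is
  A  → β₁ A' | ... | β_n A'
  A' → α₁ A' | ... | α_m A' | ε

B → g becomes B → g B'
B → B B becomes B' → B B'
B → B num becomes B' → num B'
Add B' → ε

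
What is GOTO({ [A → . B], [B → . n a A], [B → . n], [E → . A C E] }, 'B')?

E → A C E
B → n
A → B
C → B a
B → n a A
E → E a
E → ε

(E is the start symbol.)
{ [A → B .] }

GOTO(I, 'B') = CLOSURE({ [A → αX.β] : [A → α.Xβ] ∈ I, X = 'B' })

Items with dot before 'B', with the dot advanced:
  [A → . B] → [A → B .]
Closure adds nothing (no advanced item has the dot before a non-terminal).

GOTO = { [A → B .] }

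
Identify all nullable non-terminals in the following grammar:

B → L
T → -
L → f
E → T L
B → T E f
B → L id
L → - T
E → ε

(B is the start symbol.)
{ 'E' }

ε-productions: E → ε
So E is immediately nullable.
No further non-terminal can be added: every production for the remaining non-terminals contains a terminal or a non-nullable non-terminal.
Nullable = { 'E' }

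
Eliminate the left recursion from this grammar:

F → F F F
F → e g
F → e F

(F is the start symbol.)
F → e g F'
F → e F F'
F' → F F F'
F' → ε

F is directly left-recursive. The standard transformation for
  A → A α₁ | ... | A α_m | β₁ | ... | β_n
is
  A  → β₁ A' | ... | β_n A'
  A' → α₁ A' | ... | α_m A' | ε

F → e g becomes F → e g F'
F → e F becomes F → e F F'
F → F F F becomes F' → F F F'
Add F' → ε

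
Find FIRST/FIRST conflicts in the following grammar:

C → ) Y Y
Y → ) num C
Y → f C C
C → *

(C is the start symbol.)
A FIRST/FIRST conflict occurs when two productions N → α and N → β for the same non-terminal have FIRST(α) ∩ FIRST(β) ≠ ∅ (with ε ∈ FIRST of a nullable right-hand side, so two nullable alternatives also conflict).

Productions for C:
  C → ) Y Y: FIRST = { ')' }
  C → *: FIRST = { '*' }
Productions for Y:
  Y → ) num C: FIRST = { ')' }
  Y → f C C: FIRST = { 'f' }

All alternatives of each non-terminal have pairwise disjoint FIRST sets.

Answer: No FIRST/FIRST conflicts.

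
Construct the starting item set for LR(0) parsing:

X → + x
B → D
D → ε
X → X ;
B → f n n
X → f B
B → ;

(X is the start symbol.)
{ [X → . + x], [X → . X ;], [X → . f B], [X' → . X] }

First, augment the grammar with X' → X
I₀ = CLOSURE({ [X' → . X] }):
  [X' → . X] has the dot before X: add [X → . + x], [X → . X ;], [X → . f B]
No further items can be added.

I₀ = { [X → . + x], [X → . X ;], [X → . f B], [X' → . X] }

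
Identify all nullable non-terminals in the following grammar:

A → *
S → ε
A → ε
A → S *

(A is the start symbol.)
A non-terminal is nullable if it can derive ε (the empty string): either it has an ε-production, or it has a production whose right-hand side consists entirely of nullable non-terminals.

ε-productions: S → ε, A → ε
So S, A are immediately nullable.
Every non-terminal is now nullable.
Nullable = { 'A', 'S' }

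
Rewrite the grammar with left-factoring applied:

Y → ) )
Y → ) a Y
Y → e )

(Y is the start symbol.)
Left-factoring transforms A → αβ₁ | αβ₂ into A → αA' and A' → β₁ | β₂
(α is the longest common prefix among the alternatives). Repeat until
no nonterminal has two alternatives with a common prefix.

Round 1: Y has alternatives sharing prefix ')'. Introduce Y': Y → ) Y'
  Add: Y' → )
  Add: Y' → a Y

No remaining common prefixes — done.

Resulting grammar:
Y → ) Y'
Y' → )
Y' → a Y
Y → e )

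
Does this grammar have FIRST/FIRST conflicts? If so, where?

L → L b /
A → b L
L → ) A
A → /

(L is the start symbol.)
FIRST sets of the non-terminals at (or reachable through a nullable prefix from) the front of some alternative:
  FIRST(L) = { ')' }

Productions for L:
  L → L b /: FIRST = { ')' }
  L → ) A: FIRST = { ')' }
Productions for A:
  A → b L: FIRST = { 'b' }
  A → /: FIRST = { '/' }

Conflict for L: L → L b / and L → ) A
  Overlap: { ')' }

Answer: Yes. L → L b '/' / L → ')' A on { ')' }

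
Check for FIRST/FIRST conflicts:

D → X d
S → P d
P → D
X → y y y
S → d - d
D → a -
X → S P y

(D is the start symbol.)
FIRST sets of the non-terminals at (or reachable through a nullable prefix from) the front of some alternative:
  FIRST(X) = { 'a', 'd', 'y' }
  FIRST(P) = { 'a', 'd', 'y' }
  FIRST(S) = { 'a', 'd', 'y' }

Productions for D:
  D → X d: FIRST = { 'a', 'd', 'y' }
  D → a -: FIRST = { 'a' }
Productions for S:
  S → P d: FIRST = { 'a', 'd', 'y' }
  S → d - d: FIRST = { 'd' }
Productions for X:
  X → y y y: FIRST = { 'y' }
  X → S P y: FIRST = { 'a', 'd', 'y' }
P has only one production, so no FIRST/FIRST conflict is possible there.

Conflict for D: D → X d and D → a -
  Overlap: { 'a' }
Conflict for S: S → P d and S → d - d
  Overlap: { 'd' }
Conflict for X: X → y y y and X → S P y
  Overlap: { 'y' }

Answer: Yes. D → X d / D → a '-' on { 'a' }; S → P d / S → d '-' d on { 'd' }; X → y y y / X → S P y on { 'y' }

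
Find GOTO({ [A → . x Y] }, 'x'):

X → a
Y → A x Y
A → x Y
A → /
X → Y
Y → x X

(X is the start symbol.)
{ [A → . /], [A → . x Y], [A → x . Y], [Y → . A x Y], [Y → . x X] }

GOTO(I, 'x') = CLOSURE({ [A → αX.β] : [A → α.Xβ] ∈ I, X = 'x' })

Items with dot before 'x', with the dot advanced:
  [A → . x Y] → [A → x . Y]
Closure of the advanced items:
  [A → x . Y] has the dot before Y: add [Y → . A x Y], [Y → . x X]
  [Y → . A x Y] has the dot before A: add [A → . x Y], [A → . /]

GOTO = { [A → . /], [A → . x Y], [A → x . Y], [Y → . A x Y], [Y → . x X] }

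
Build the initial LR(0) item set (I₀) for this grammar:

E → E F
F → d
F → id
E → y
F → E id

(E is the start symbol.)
{ [E → . E F], [E → . y], [E' → . E] }

First, augment the grammar with E' → E
I₀ = CLOSURE({ [E' → . E] }):
  [E' → . E] has the dot before E: add [E → . E F], [E → . y]
No further items can be added.

I₀ = { [E → . E F], [E → . y], [E' → . E] }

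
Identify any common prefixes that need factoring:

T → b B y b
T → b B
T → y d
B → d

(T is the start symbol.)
Yes, T has productions with common prefix 'b B'

Left-factoring is needed when two productions for the same non-terminal
share a common prefix on the right-hand side.

Productions for T:
  T → b B y b
  T → b B
  T → y d

Found common prefix 'b B' in productions for T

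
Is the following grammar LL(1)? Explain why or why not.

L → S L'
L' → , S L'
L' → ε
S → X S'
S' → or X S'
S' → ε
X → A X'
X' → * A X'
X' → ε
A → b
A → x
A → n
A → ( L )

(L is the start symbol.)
Relevant sets:
  FOLLOW(L') = { $, ')' }
  FOLLOW(S') = { $, ')', ',' }
  FOLLOW(X') = { $, ')', ',', 'or' }

For L':
  PREDICT(L' → ',' S L') = { ',' }
  PREDICT(L' → ε) = { $, ')' }
For S':
  PREDICT(S' → or X S') = { 'or' }
  PREDICT(S' → ε) = { $, ')', ',' }
For X':
  PREDICT(X' → '*' A X') = { '*' }
  PREDICT(X' → ε) = { $, ')', ',', 'or' }
For A:
  PREDICT(A → b) = { 'b' }
  PREDICT(A → x) = { 'x' }
  PREDICT(A → n) = { 'n' }
  PREDICT(A → '(' L ')') = { '(' }
L, S, X have a single production, so nothing to check there.

All predict sets are disjoint. The grammar IS LL(1).

Answer: Yes, the grammar is LL(1).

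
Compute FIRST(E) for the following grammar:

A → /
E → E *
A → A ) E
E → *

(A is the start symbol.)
{ '*' }

From E → E *:
  - E is the symbol being defined: contributes nothing new
    E is not nullable, so stop
From E → *:
  - '*' is a terminal: add '*' and stop

Collecting: FIRST(E) = { '*' }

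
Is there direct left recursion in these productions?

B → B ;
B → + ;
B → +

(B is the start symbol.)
Direct left recursion occurs when N → N α for some non-terminal N (the right-hand side begins with the left-hand side itself).

B → B ;: LEFT RECURSIVE (starts with B)
B → + ;: starts with '+'
B → +: starts with '+'

The grammar has direct left recursion on: B.

Answer: Yes, B is left-recursive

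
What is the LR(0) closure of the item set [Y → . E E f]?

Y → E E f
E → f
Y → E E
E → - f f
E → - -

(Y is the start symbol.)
{ [E → . - -], [E → . - f f], [E → . f], [Y → . E E f] }

To compute CLOSURE, for each item [A → α.Bβ] where B is a non-terminal, add [B → .γ] for all productions B → γ; repeat for the newly added items until nothing changes.

Start with: [Y → . E E f]
  [Y → . E E f] has the dot before E: add [E → . f], [E → . - f f], [E → . - -]
No further items can be added.

CLOSURE = { [E → . - -], [E → . - f f], [E → . f], [Y → . E E f] }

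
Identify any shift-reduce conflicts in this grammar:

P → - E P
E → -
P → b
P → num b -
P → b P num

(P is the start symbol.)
Yes — I3: [P → b .] vs [P → . - E P]

A shift-reduce conflict occurs when an LR(0) state has both:
  - a complete (reduce) item [A → α .] (dot at the end), and
  - a shift item [B → β . c γ] (dot before a terminal).

Augment with P' → P and build the canonical LR(0) collection (I0 = CLOSURE({[P' → . P]}), then GOTO on every symbol after a dot until no new states appear). It has 12 states:
  I0: { [P → . - E P], [P → . b P num], [P → . b], [P → . num b -], [P' → . P] }  — shift
  I1: { [E → . -], [P → - . E P] }  — shift
  I2: { [P' → P .] }  — accept
  I3: { [P → . - E P], [P → . b P num], [P → . b], [P → . num b -], [P → b . P num], [P → b .] }  — shift, reduce
  I4: { [P → num . b -] }  — shift
  I5: { [P → num b . -] }  — shift
  I6: { [P → num b - .] }  — reduce
  I7: { [P → b P . num] }  — shift
  I8: { [P → b P num .] }  — reduce
  I9: { [E → - .] }  — reduce
  I10: { [P → - E . P], [P → . - E P], [P → . b P num], [P → . b], [P → . num b -] }  — shift
  I11: { [P → - E P .] }  — reduce

I3 contains reduce item [P → b .] and shift items [P → . - E P], [P → . b], [P → . b P num], [P → . num b -] — shift-reduce conflict.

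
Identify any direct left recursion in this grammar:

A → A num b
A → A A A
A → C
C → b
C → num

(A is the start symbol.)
Yes, A is left-recursive

Direct left recursion occurs when N → N α for some non-terminal N (the right-hand side begins with the left-hand side itself).

A → A num b: LEFT RECURSIVE (starts with A)
A → A A A: LEFT RECURSIVE (starts with A)
A → C: starts with C
C → b: starts with b
C → num: starts with num

The grammar has direct left recursion on: A.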